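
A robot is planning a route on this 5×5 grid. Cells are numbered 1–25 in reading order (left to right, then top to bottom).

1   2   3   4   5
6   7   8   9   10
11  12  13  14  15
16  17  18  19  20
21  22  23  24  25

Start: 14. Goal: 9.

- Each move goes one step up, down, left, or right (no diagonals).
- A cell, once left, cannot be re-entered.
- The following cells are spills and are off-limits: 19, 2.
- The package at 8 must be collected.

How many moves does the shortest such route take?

3

Any route passes through 8 somewhere between 14 and 9. Summing Manhattan distances along the two legs (14 → 8 → 9) gives a lower bound of 2 + 1 = 3 moves.
A route of 3 moves achieves this: 14 → 13 → 8 → 9.
Since 3 matches the lower bound, it is optimal.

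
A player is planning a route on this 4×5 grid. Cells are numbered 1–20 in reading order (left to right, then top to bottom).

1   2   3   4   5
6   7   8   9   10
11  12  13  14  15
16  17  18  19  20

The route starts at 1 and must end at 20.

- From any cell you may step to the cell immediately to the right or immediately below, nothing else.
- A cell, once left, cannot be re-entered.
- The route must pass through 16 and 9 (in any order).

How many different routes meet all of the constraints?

A right/down-only route from 1 to 20 makes exactly 3 down-moves and 4 right-moves in some order.
With no other constraints that would be C(7,3) = 35 routes.
16 is below but to the left of 9: going 9 → 16 would need a leftward move and 16 → 9 an upward move, so no right/down-only route can visit both required cells.
No route satisfies every constraint, so the count is 0.

0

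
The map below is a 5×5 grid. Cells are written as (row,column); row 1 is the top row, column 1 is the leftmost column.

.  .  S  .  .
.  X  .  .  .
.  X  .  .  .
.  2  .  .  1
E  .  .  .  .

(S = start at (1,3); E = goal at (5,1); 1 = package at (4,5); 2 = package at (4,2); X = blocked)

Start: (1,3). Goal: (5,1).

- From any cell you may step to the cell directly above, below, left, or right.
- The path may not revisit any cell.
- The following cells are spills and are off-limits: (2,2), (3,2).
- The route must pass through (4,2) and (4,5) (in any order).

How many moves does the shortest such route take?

Any route passes through (4,2) and (4,5) in some order between (1,3) and (5,1). Summing Manhattan distances along each leg and taking the cheapest ordering ((1,3) → (4,5) → (4,2) → (5,1)) gives a lower bound of 5 + 3 + 2 = 10 moves.
A route of 10 moves achieves this: (1,3) → (2,3) → (3,3) → (3,4) → (3,5) → (4,5) → (4,4) → (4,3) → (4,2) → (5,2) → (5,1).
Since 10 matches the lower bound, it is optimal.

10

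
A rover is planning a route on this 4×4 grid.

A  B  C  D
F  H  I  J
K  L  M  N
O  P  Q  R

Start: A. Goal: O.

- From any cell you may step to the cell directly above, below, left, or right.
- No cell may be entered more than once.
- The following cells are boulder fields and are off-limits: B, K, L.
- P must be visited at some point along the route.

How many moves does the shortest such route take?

Any route passes through P somewhere between A and O. Summing Manhattan distances along the two legs (A → P → O) gives a lower bound of 4 + 1 = 5 moves.
That bound ignores the blocked cells. Measuring each leg by the fewest moves that actually steer around them (A→P: 6; P→O: 1) raises the lower bound to 7.
A route of 7 moves exists: A → F → H → I → M → Q → P → O.
Since 7 matches that lower bound, it is optimal.

7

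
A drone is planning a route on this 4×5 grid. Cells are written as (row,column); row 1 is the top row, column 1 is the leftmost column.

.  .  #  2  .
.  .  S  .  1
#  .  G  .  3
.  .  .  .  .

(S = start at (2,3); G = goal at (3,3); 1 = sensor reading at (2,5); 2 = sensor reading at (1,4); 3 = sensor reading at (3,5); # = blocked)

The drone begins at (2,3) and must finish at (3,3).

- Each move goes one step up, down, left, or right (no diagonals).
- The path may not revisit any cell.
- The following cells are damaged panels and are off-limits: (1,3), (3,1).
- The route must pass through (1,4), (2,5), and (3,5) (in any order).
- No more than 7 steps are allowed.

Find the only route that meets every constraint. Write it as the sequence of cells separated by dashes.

(2,3) - (2,4) - (1,4) - (1,5) - (2,5) - (3,5) - (3,4) - (3,3)

Any route must reach (1,4), (2,5), and (3,5) and still end at (3,3) within 7 moves, so the order of the required stops is forced.
Route from (2,3): right to (2,4), up to (1,4), right to (1,5), 2× down (reaching (3,5)), 2× left (reaching (3,3)) — 7 moves in all.
Check: all required cells visited; 7 ≤ 7 moves.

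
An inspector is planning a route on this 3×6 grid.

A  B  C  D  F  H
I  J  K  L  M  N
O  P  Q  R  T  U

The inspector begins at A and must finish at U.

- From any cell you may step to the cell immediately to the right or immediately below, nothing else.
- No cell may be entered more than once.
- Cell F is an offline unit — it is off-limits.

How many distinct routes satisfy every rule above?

18

A right/down-only route from A to U makes exactly 2 down-moves and 5 right-moves in some order.
With no other constraints that would be C(7,2) = 21 routes.
Subtract routes through each blocked cell (inclusion–exclusion for overlaps): − through F: 3 → 18.
That gives 18 routes.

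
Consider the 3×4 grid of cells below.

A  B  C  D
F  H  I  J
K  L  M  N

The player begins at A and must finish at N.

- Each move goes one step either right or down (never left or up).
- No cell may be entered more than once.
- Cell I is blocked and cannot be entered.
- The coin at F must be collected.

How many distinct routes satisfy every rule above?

2

A right/down-only route from A to N makes exactly 2 down-moves and 3 right-moves in some order.
With no other constraints that would be C(5,2) = 10 routes.
Split at F and multiply the segment counts (each segment already excludes blocked cells): A→F: 1; F→N: 2; product = 2.
That gives 2 routes.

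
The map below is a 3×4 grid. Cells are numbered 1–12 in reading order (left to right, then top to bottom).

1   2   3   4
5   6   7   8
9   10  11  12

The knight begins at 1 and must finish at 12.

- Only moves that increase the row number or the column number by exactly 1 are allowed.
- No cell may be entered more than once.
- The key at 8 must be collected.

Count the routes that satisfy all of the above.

A right/down-only route from 1 to 12 makes exactly 2 down-moves and 3 right-moves in some order.
With no other constraints that would be C(5,2) = 10 routes.
Split at 8 and multiply the segment counts: 1→8: 4; 8→12: 1; product = 4.
That gives 4 routes.

4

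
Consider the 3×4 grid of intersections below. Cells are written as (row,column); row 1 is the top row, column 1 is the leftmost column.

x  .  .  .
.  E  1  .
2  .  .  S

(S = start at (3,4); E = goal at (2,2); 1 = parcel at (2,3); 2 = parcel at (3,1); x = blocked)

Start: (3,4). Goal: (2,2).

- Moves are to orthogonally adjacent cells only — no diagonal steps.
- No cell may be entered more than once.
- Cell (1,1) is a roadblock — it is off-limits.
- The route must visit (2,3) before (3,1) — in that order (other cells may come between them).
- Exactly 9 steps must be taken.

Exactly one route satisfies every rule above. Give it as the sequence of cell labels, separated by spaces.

(3,4) (2,4) (1,4) (1,3) (2,3) (3,3) (3,2) (3,1) (2,1) (2,2)

The waypoints must appear in the order (2,3), (3,1), with no cell reused.
Route from (3,4): 2× up (reaching (1,4)), left to (1,3), 2× down (reaching (3,3)), 2× left (reaching (3,1)), up to (2,1), right to (2,2) — 9 moves in all.
Check: order respected (1 at step 4, 2 at step 7); 9 moves as required.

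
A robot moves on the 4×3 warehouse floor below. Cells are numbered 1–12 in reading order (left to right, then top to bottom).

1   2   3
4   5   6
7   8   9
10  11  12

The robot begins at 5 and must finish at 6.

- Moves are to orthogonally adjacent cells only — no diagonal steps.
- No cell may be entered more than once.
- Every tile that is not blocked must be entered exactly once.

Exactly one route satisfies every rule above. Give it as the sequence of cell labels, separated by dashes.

5 - 8 - 9 - 12 - 11 - 10 - 7 - 4 - 1 - 2 - 3 - 6

Need to visit all 12 open cells exactly once, starting at 5 and ending at 6.
Cell 12 has only two open neighbours (9 and 11), so the path must pass straight through it: one of those is the cell it's entered from and the other is where it exits.
Route from 5: down 1 to 8, right 1 to 9, down 1 to 12, left 2 to 10, up 3 to 1, right 2 to 3, down 1 to 6 — 11 moves in all.
Check: all 12 open cells covered.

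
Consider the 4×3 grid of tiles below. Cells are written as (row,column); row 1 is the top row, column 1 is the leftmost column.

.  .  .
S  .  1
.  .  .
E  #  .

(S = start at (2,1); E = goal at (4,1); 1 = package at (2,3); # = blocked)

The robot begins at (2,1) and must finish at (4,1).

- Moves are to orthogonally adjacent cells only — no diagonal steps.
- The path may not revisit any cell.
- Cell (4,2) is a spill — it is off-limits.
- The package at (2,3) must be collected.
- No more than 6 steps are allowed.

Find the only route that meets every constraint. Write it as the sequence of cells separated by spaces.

(2,1) (2,2) (2,3) (3,3) (3,2) (3,1) (4,1)

The 6-move cap with required stops at (2,3) leaves no slack for detours.
Route from (2,1): 2× right (reaching (2,3)), down to (3,3), 2× left (reaching (3,1)), down to (4,1) — 6 moves in all.
Check: all required cells visited; 6 ≤ 6 moves.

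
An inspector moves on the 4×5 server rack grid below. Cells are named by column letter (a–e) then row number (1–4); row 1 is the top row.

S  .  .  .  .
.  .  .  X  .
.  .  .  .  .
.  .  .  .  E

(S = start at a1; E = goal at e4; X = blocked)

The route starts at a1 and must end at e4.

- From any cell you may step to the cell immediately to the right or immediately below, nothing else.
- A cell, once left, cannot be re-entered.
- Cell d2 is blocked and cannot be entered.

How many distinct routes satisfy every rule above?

23

A right/down-only route from a1 to e4 makes exactly 3 down-moves and 4 right-moves in some order.
With no other constraints that would be C(7,3) = 35 routes.
Subtract routes through each blocked cell (inclusion–exclusion for overlaps): − through d2: 12 → 23.
That gives 23 routes.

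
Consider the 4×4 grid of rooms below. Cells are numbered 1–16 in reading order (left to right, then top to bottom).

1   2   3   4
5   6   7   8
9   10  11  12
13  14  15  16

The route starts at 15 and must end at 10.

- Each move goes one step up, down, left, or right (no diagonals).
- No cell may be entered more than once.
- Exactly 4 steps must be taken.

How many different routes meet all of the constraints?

Need simple routes of exactly 4 moves from 15 to 10 (Manhattan distance 2, so 1 moves are spent on a detour and 1 undoing it).
Enumerating: 15 11 7 6 10 | 15 14 13 9 10 | 15 16 12 11 10.
That gives 3 routes.

3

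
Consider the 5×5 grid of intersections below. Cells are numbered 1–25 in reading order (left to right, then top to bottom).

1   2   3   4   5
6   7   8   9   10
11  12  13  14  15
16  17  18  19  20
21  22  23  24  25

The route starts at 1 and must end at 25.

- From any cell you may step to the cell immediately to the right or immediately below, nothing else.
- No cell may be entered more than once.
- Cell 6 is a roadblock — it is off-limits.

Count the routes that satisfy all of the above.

35

A right/down-only route from 1 to 25 makes exactly 4 down-moves and 4 right-moves in some order.
With no other constraints that would be C(8,4) = 70 routes.
Subtract routes through each blocked cell (inclusion–exclusion for overlaps): − through 6: 35 → 35.
That gives 35 routes.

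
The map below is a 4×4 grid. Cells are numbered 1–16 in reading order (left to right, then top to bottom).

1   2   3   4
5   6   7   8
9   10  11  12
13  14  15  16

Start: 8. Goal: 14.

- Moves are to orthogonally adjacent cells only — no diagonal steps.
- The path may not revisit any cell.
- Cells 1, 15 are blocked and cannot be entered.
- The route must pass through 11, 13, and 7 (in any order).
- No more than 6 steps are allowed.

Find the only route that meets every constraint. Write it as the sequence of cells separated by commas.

The 6-move cap with required stops at 11, 13, 7 leaves no slack for detours.
Route from 8: left 1 to 7, down 1 to 11, left 2 to 9, down 1 to 13, right 1 to 14 — 6 moves in all.
Check: all required cells visited; 6 ≤ 6 moves.

8, 7, 11, 10, 9, 13, 14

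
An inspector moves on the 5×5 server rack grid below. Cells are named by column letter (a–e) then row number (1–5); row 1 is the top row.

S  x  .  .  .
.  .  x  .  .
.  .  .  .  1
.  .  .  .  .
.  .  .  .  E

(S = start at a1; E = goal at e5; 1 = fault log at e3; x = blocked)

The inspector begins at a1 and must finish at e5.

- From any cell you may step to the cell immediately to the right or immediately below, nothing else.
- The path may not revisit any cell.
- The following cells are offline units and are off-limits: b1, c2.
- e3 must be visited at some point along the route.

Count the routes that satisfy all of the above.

2

A right/down-only route from a1 to e5 makes exactly 4 down-moves and 4 right-moves in some order.
With no other constraints that would be C(8,4) = 70 routes.
Split at e3 and multiply the segment counts (each segment already excludes blocked cells): a1→e3: 2; e3→e5: 1; product = 2.
That gives 2 routes.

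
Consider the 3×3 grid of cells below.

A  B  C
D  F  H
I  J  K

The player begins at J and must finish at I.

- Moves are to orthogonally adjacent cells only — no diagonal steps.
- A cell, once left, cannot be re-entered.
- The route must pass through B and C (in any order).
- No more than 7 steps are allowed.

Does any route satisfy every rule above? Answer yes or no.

One route that works: J → F → H → C → B → A → D → I.

yes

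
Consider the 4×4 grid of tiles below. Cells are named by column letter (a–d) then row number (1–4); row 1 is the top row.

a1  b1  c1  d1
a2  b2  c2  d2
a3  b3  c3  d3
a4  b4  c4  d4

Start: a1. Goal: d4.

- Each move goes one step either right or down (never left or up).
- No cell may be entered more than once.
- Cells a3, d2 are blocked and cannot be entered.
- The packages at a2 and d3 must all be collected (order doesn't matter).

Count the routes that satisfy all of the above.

A right/down-only route from a1 to d4 makes exactly 3 down-moves and 3 right-moves in some order.
With no other constraints that would be C(6,3) = 20 routes.
A monotone route can only reach the required cells in the order a2, d3, so split there and multiply the segment counts (each segment already excludes blocked cells): a1→a2: 1; a2→d3: 2; d3→d4: 1; product = 2.
That gives 2 routes.

2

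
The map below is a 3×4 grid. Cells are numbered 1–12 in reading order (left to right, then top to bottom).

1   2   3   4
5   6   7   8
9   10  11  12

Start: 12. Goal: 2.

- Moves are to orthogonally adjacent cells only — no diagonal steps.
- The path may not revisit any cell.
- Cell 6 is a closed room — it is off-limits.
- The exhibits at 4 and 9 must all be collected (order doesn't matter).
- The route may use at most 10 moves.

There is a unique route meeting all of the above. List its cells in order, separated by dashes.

12 - 8 - 4 - 3 - 7 - 11 - 10 - 9 - 5 - 1 - 2

The 10-move cap with required stops at 4, 9 leaves no slack for detours.
Route from 12: 2× up (reaching 4), left to 3, 2× down (reaching 11), 2× left (reaching 9), 2× up (reaching 1), right to 2 — 10 moves in all.
Check: all required cells visited; 10 ≤ 10 moves.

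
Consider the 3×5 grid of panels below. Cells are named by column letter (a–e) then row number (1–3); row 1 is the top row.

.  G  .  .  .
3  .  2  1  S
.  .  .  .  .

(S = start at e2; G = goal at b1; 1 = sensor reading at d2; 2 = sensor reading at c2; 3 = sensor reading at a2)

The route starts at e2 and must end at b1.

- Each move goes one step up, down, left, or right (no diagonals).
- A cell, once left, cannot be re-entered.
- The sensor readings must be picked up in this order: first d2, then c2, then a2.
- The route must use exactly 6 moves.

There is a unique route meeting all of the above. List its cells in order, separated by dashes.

The waypoints must appear in the order d2, c2, a2, with no cell reused.
Route from e2: left 4 to a2, up 1 to a1, right 1 to b1 — 6 moves in all.
Check: order respected (1 at step 1, 2 at step 2, 3 at step 4); 6 moves as required.

e2 - d2 - c2 - b2 - a2 - a1 - b1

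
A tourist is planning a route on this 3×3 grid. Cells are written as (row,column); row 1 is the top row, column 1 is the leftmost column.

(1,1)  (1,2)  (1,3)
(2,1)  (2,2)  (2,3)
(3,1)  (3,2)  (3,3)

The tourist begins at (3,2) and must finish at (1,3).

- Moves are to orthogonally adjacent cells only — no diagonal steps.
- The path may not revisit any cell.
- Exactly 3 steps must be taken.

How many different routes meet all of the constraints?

Need simple routes of exactly 3 moves from (3,2) to (1,3) (Manhattan distance 3, so 0 moves are spent on a detour and 0 undoing it).
Enumerating: (3,2) (2,2) (1,2) (1,3) | (3,2) (2,2) (2,3) (1,3) | (3,2) (3,3) (2,3) (1,3).
That gives 3 routes.

3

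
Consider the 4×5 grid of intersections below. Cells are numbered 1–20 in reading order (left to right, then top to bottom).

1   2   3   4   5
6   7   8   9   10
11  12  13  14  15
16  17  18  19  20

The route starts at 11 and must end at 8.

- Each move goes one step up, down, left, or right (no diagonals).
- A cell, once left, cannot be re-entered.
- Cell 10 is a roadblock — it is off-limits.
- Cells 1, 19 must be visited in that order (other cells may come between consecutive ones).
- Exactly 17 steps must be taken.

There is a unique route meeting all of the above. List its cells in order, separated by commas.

The waypoints must appear in the order 1, 19, with no cell reused.
Route from 11: down to 16, right to 17, 2× up (reaching 7), left to 6, up to 1, 3× right (reaching 4), 2× down (reaching 14), right to 15, down to 20, 2× left (reaching 18), 2× up (reaching 8) — 17 moves in all.
Check: order respected (1 at step 6, 19 at step 14); 17 moves as required.

11, 16, 17, 12, 7, 6, 1, 2, 3, 4, 9, 14, 15, 20, 19, 18, 13, 8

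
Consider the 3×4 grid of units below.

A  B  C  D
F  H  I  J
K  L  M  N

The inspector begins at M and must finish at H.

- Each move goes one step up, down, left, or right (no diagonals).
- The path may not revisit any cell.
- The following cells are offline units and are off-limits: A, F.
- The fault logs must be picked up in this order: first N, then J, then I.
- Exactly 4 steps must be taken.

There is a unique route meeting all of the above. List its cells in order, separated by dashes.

The waypoints must appear in the order N, J, I, with no cell reused.
Route from M: right to N, up to J, 2× left (reaching H) — 4 moves in all.
Check: order respected (N at step 1, J at step 2, I at step 3); 4 moves as required.

M - N - J - I - H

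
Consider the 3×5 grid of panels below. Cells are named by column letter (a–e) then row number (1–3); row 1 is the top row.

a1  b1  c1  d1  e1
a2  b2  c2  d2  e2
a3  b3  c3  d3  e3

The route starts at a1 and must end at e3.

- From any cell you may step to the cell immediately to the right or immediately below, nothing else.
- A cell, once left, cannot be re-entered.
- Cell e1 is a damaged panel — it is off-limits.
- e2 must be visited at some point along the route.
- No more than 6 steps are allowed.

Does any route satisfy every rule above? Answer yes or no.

One route that works: a1 → a2 → b2 → c2 → d2 → e2 → e3.

yes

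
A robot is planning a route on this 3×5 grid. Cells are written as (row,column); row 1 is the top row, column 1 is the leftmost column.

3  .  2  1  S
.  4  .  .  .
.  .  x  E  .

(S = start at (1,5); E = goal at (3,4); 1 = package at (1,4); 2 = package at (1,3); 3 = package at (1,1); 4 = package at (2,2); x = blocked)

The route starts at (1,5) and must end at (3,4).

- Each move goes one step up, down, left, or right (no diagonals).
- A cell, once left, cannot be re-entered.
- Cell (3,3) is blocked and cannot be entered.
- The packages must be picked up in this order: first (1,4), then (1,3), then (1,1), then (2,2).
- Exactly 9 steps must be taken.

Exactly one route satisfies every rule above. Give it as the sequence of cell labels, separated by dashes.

The waypoints must appear in the order (1,4), (1,3), (1,1), (2,2), with no cell reused.
Route from (1,5): 4× left (reaching (1,1)), down to (2,1), 3× right (reaching (2,4)), down to (3,4) — 9 moves in all.
Check: order respected (1 at step 1, 2 at step 2, 3 at step 4, 4 at step 6); 9 moves as required.

(1,5) - (1,4) - (1,3) - (1,2) - (1,1) - (2,1) - (2,2) - (2,3) - (2,4) - (3,4)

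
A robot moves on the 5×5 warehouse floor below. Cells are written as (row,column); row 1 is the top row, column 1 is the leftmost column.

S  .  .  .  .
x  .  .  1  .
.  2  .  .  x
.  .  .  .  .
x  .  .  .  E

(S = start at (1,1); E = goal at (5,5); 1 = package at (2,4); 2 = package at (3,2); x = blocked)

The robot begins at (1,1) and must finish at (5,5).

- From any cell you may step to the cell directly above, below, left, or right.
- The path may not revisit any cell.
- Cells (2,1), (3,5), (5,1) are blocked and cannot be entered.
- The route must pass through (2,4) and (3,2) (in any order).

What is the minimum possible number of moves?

10

Any route passes through (2,4) and (3,2) in some order between (1,1) and (5,5). Summing Manhattan distances along each leg and taking the cheapest ordering ((1,1) → (3,2) → (2,4) → (5,5)) gives a lower bound of 3 + 3 + 4 = 10 moves.
A route of 10 moves achieves this: (1,1) → (1,2) → (2,2) → (3,2) → (3,3) → (2,3) → (2,4) → (3,4) → (4,4) → (5,4) → (5,5).
Since 10 matches the lower bound, it is optimal.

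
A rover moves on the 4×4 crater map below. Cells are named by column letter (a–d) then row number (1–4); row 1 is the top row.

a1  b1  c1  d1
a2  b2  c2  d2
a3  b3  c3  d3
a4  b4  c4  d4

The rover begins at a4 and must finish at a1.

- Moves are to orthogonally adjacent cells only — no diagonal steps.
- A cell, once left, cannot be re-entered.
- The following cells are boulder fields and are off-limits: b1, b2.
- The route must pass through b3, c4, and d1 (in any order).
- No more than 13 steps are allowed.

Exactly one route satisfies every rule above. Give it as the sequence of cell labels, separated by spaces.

Any route must reach b3, c4, and d1 and still end at a1 within 13 moves, so the order of the required stops is forced.
Route from a4: right 3 to d4, up 3 to d1, left 1 to c1, down 2 to c3, left 2 to a3, up 2 to a1 — 13 moves in all.
Check: all required cells visited; 13 ≤ 13 moves.

a4 b4 c4 d4 d3 d2 d1 c1 c2 c3 b3 a3 a2 a1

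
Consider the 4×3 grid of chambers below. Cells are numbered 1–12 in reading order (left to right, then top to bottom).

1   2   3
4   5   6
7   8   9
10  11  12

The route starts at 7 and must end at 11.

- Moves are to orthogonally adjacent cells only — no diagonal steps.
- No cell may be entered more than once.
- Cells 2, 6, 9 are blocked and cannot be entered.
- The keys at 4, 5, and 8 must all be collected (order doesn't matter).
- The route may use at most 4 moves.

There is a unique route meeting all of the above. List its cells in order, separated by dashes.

The budget equals the shortest possible length, so every move has to be on a shortest route through the required cells.
Route from 7: up 1 to 4, right 1 to 5, down 2 to 11 — 4 moves in all.
Check: all required cells visited; 4 ≤ 4 moves.

7 - 4 - 5 - 8 - 11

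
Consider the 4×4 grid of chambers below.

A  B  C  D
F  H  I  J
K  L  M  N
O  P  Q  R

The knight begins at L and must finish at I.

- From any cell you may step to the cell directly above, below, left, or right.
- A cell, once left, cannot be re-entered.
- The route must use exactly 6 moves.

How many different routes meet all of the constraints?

12

Need simple routes of exactly 6 moves from L to I (Manhattan distance 2, so 2 moves are spent on a detour and 2 undoing it).
Branch systematically from the start, pruning whenever the remaining move budget drops below the Manhattan distance to I or differs from it in parity. Grouping the completions by first move — via H: 2; via P: 4; via K: 4; via M: 2 — and summing: 2 + 4 + 4 + 2 = 12.
That gives 12 routes.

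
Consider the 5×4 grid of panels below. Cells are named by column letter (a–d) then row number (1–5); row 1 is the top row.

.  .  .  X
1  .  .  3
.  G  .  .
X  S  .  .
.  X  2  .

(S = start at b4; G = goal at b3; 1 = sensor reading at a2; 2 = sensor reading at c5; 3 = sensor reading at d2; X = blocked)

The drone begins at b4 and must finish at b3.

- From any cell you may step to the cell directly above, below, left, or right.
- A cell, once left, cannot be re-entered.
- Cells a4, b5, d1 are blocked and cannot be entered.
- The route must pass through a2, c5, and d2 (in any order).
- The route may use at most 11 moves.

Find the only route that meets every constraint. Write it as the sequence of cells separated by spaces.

The budget equals the shortest possible length, so every move has to be on a shortest route through the required cells.
Route from b4: right to c4, down to c5, right to d5, 3× up (reaching d2), 3× left (reaching a2), down to a3, right to b3 — 11 moves in all.
Check: all required cells visited; 11 ≤ 11 moves.

b4 c4 c5 d5 d4 d3 d2 c2 b2 a2 a3 b3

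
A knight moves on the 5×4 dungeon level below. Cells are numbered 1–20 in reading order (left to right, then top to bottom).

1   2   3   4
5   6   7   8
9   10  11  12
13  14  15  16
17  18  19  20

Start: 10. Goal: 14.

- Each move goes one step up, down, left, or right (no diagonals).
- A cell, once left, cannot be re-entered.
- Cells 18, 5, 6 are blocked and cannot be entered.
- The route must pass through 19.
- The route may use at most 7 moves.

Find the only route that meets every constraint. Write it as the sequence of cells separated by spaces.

10 11 12 16 20 19 15 14

The budget equals the shortest possible length, so every move has to be on a shortest route through the required cells.
Route from 10: 2× right (reaching 12), 2× down (reaching 20), left to 19, up to 15, left to 14 — 7 moves in all.
Check: all required cells visited; 7 ≤ 7 moves.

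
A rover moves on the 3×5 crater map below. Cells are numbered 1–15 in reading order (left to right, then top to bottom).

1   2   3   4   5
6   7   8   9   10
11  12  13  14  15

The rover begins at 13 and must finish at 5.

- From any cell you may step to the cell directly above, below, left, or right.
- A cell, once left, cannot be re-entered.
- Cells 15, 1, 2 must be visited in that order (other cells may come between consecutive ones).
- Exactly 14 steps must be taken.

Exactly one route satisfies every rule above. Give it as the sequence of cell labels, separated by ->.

13 -> 14 -> 15 -> 10 -> 9 -> 8 -> 7 -> 12 -> 11 -> 6 -> 1 -> 2 -> 3 -> 4 -> 5

The waypoints must appear in the order 15, 1, 2, with no cell reused.
Route from 13: right 2 to 15, up 1 to 10, left 3 to 7, down 1 to 12, left 1 to 11, up 2 to 1, right 4 to 5 — 14 moves in all.
Check: order respected (15 at step 2, 1 at step 10, 2 at step 11); 14 moves as required.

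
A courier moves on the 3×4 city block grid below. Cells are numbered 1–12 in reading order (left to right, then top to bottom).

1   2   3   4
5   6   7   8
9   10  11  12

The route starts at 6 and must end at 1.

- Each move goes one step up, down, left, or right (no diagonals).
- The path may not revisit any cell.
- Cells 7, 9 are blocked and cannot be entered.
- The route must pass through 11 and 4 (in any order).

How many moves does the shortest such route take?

8

Any route passes through 11 and 4 in some order between 6 and 1. Summing Manhattan distances along each leg and taking the cheapest ordering (6 → 11 → 4 → 1) gives a lower bound of 2 + 3 + 3 = 8 moves.
A route of 8 moves achieves this: 6 → 10 → 11 → 12 → 8 → 4 → 3 → 2 → 1.
Since 8 matches the lower bound, it is optimal.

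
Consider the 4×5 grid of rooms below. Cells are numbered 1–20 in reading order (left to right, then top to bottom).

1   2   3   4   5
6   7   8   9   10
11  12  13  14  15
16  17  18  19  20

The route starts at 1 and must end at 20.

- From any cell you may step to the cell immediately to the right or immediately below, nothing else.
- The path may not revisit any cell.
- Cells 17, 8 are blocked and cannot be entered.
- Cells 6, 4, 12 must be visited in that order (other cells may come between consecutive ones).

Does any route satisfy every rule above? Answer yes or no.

no

4 lies above 6, so going from 6 to 4 would need an upward move — but moves only go right/down, so 6 cannot be visited before 4.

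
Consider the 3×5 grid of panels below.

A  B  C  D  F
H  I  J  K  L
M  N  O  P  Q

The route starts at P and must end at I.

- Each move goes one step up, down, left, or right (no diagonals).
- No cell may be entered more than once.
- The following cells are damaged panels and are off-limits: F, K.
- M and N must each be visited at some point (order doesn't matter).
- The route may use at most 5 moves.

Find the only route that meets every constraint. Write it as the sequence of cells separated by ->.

Any route must reach M and N and still end at I within 5 moves, so the order of the required stops is forced.
Route from P: left 3 to M, up 1 to H, right 1 to I — 5 moves in all.
Check: all required cells visited; 5 ≤ 5 moves.

P -> O -> N -> M -> H -> I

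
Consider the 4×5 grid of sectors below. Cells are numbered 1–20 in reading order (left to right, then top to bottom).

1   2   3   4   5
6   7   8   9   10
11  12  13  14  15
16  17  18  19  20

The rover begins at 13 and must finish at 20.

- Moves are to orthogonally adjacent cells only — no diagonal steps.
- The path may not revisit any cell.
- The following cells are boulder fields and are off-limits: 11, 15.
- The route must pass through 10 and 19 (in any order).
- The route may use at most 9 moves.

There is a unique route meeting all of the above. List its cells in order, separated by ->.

The budget equals the shortest possible length, so every move has to be on a shortest route through the required cells.
Route from 13: 2× up (reaching 3), 2× right (reaching 5), down to 10, left to 9, 2× down (reaching 19), right to 20 — 9 moves in all.
Check: all required cells visited; 9 ≤ 9 moves.

13 -> 8 -> 3 -> 4 -> 5 -> 10 -> 9 -> 14 -> 19 -> 20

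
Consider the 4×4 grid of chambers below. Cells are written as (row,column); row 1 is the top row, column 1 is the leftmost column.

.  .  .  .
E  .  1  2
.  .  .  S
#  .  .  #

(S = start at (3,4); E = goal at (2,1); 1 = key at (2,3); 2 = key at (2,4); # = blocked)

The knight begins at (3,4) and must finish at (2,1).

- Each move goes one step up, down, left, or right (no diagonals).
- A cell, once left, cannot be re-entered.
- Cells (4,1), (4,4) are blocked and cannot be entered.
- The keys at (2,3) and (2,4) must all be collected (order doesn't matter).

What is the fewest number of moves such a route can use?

4

Any route passes through (2,3) and (2,4) in some order between (3,4) and (2,1). Summing Manhattan distances along each leg and taking the cheapest ordering ((3,4) → (2,4) → (2,3) → (2,1)) gives a lower bound of 1 + 1 + 2 = 4 moves.
A route of 4 moves achieves this: (3,4) → (2,4) → (2,3) → (2,2) → (2,1).
Since 4 matches the lower bound, it is optimal.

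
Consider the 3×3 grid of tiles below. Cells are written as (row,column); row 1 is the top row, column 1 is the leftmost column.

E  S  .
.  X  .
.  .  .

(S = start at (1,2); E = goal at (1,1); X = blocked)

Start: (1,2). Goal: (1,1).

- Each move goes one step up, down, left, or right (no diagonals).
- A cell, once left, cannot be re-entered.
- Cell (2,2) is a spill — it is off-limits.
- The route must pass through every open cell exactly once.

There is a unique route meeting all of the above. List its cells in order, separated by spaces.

(1,2) (1,3) (2,3) (3,3) (3,2) (3,1) (2,1) (1,1)

Need to visit all 8 open cells exactly once, starting at (1,2) and ending at (1,1).
Cell (2,3) has only two open neighbours ((1,3) and (3,3)), so the path must pass straight through it: one of those is the cell it's entered from and the other is where it exits.
Route from (1,2): right to (1,3), 2× down (reaching (3,3)), 2× left (reaching (3,1)), 2× up (reaching (1,1)) — 7 moves in all.
Check: all 8 open cells covered.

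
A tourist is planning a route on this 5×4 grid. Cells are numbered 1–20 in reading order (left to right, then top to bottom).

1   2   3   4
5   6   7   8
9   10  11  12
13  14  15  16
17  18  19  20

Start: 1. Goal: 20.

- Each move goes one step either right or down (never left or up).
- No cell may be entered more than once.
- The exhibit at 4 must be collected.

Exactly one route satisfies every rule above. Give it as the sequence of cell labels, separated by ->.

1 -> 2 -> 3 -> 4 -> 8 -> 12 -> 16 -> 20

Moves only go right or down, so the column and row indices never decrease.
Route from 1: 3× right (reaching 4), 4× down (reaching 20) — 7 moves in all.
Check: all required cells visited.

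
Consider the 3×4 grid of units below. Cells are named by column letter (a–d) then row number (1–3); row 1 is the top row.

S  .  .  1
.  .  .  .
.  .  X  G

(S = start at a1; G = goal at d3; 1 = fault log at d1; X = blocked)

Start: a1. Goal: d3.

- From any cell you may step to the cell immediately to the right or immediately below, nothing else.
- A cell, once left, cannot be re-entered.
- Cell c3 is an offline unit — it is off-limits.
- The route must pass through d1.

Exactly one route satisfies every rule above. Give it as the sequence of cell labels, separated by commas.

a1, b1, c1, d1, d2, d3

Moves only go right or down, so the column and row indices never decrease.
Route from a1: 3× right (reaching d1), 2× down (reaching d3) — 5 moves in all.
Check: all required cells visited.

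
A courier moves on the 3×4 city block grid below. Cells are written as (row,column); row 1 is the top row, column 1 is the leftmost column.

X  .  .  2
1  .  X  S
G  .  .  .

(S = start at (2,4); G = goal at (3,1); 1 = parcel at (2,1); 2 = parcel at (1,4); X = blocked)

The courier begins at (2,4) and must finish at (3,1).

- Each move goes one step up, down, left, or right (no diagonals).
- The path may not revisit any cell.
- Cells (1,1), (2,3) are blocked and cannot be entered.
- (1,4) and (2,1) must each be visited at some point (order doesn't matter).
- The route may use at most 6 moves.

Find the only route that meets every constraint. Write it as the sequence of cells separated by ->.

(2,4) -> (1,4) -> (1,3) -> (1,2) -> (2,2) -> (2,1) -> (3,1)

Any route must reach (1,4) and (2,1) and still end at (3,1) within 6 moves, so the order of the required stops is forced.
Route from (2,4): up 1 to (1,4), left 2 to (1,2), down 1 to (2,2), left 1 to (2,1), down 1 to (3,1) — 6 moves in all.
Check: all required cells visited; 6 ≤ 6 moves.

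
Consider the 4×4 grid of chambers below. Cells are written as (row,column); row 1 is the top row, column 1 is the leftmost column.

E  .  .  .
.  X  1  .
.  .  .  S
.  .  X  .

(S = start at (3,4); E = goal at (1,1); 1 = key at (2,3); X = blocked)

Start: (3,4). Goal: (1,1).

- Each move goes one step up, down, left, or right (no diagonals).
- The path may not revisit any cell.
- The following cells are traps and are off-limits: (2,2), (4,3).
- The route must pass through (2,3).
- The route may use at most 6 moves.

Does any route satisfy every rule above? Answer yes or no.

yes

One route that works: (3,4) → (2,4) → (2,3) → (1,3) → (1,2) → (1,1).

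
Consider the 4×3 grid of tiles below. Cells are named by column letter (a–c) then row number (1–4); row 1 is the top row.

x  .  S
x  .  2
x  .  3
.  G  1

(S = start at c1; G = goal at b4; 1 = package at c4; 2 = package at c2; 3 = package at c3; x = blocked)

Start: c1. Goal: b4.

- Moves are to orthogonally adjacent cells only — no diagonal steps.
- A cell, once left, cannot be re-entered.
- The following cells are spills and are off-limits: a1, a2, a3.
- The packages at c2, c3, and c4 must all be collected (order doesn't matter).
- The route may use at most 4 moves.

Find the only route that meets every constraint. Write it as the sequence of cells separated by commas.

c1, c2, c3, c4, b4

The budget equals the shortest possible length, so every move has to be on a shortest route through the required cells.
Route from c1: down 3 to c4, left 1 to b4 — 4 moves in all.
Check: all required cells visited; 4 ≤ 4 moves.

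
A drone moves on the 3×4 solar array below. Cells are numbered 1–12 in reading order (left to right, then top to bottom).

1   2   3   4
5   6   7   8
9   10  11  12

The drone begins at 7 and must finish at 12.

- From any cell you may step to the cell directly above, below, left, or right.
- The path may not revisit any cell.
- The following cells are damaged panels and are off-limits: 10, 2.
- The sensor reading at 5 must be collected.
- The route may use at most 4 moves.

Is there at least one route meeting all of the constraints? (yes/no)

no

Every way from 5 onward to 12 runs back through 7, which the route has already used — so it cannot be completed without a revisit.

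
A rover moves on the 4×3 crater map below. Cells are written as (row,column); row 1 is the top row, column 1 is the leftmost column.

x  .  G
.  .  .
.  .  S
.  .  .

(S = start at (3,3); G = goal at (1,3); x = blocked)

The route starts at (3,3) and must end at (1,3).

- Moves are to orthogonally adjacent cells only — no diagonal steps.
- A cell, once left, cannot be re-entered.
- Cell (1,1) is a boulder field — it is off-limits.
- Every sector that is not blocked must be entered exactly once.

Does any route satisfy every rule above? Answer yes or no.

Colour the cells like a checkerboard: each orthogonal step flips colour, so a Hamiltonian route alternates colours. Here there are 5 cells of one colour and 6 of the other, with start on the same colour as the goal — the counts and endpoints can't be arranged into an alternating sequence of length 11, so no Hamiltonian route exists.

no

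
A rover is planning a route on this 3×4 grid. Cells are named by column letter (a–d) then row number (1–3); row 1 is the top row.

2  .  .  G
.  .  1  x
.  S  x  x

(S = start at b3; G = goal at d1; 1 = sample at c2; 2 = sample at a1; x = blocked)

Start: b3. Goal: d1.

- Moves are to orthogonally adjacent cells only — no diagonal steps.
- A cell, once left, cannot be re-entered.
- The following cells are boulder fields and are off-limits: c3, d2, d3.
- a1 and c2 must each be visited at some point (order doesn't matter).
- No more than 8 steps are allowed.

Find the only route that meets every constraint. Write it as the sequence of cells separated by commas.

b3, a3, a2, a1, b1, b2, c2, c1, d1

The budget equals the shortest possible length, so every move has to be on a shortest route through the required cells.
Route from b3: left 1 to a3, up 2 to a1, right 1 to b1, down 1 to b2, right 1 to c2, up 1 to c1, right 1 to d1 — 8 moves in all.
Check: all required cells visited; 8 ≤ 8 moves.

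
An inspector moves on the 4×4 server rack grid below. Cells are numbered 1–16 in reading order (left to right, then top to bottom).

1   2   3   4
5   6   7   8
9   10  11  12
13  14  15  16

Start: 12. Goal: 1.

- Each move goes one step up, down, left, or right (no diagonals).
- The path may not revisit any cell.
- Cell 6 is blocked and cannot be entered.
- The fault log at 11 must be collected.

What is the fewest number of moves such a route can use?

5

Any route passes through 11 somewhere between 12 and 1. Summing Manhattan distances along the two legs (12 → 11 → 1) gives a lower bound of 1 + 4 = 5 moves.
A route of 5 moves achieves this: 12 → 11 → 7 → 3 → 2 → 1.
Since 5 matches the lower bound, it is optimal.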